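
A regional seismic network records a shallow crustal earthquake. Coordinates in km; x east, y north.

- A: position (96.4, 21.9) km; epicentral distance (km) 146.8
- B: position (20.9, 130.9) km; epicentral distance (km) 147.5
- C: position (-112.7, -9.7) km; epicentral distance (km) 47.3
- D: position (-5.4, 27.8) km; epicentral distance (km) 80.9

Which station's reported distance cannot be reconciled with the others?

A

Solve using three stations at a time. Using B, C, D (subtract circle equations pairwise → linear system) gives (x, y) ≈ (-86.3, 29.6).
Distances from that point to each station vs reported:
  A: calculated 182.9 vs reported 146.8 → residual 36.1 km
  B: calculated 147.5 vs reported 147.5 → residual 0.0 km
  C: calculated 47.3 vs reported 47.3 → residual 0.0 km
  D: calculated 80.9 vs reported 80.9 → residual 0.0 km
B, C, D are mutually consistent (residuals ≈ 0); A is off by 36.1 km.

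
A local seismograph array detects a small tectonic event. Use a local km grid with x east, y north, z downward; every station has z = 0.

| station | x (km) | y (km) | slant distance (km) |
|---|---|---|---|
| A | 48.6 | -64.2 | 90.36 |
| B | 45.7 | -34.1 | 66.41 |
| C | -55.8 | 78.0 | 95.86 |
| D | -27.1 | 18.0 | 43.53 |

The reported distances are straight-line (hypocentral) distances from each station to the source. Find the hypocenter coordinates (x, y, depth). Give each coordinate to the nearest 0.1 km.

x ≈ 4.3 km, y ≈ 9.1 km, depth ≈ 28.8 km

Each station gives a sphere (x−x_i)² + (y−y_i)² + z² = d_i² (stations at z=0).
Subtracting the A sphere from B and C: z² cancels, leaving linear equations in x and y:
-5.8 x + 60.2 y = 522.34
-208.8 x + 284.4 y = 1689.83
Solving: x ≈ 4.288, y ≈ 9.090 km (keep extra digits for the depth step; rounded: 4.3, 9.1).
Then from the A sphere: z² = 90.36² − (x − 48.6)² − (y + 64.2)² with x = 4.288, y = 9.090, so z ≈ 28.809 ≈ 28.8 km.
Check against D (with the unrounded solution): distance 43.53 ≈ 43.53 km. ✓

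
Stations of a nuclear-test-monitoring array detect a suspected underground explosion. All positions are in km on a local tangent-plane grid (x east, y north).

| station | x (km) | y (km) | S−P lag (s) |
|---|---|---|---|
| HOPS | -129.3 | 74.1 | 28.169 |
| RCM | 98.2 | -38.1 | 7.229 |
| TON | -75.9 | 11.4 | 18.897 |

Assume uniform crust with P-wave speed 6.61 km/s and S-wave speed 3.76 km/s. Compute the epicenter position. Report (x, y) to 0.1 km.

x ≈ 57.1 km, y ≈ -85.9 km

Distance from S−P lag: d = Δt · v_P v_S / (v_P − v_S) = Δt · (6.61·3.76)/(6.61−3.76) ≈ 8.7206·Δt.
So d_HOPS = 245.65, d_RCM = 63.04, d_TON = 164.79 km.
Circle about each station: (x + 129.3)² + (y − 74.1)² = 245.65²; (x − 98.2)² + (y + 38.1)² = 63.04²; (x + 75.9)² + (y − 11.4)² = 164.79².
Subtracting the HOPS equation from the RCM and TON equations removes the quadratic terms:
455.0 x − 224.4 y = 45255.43
106.8 x − 125.4 y = 16869.65
Solving the 2×2 system: x ≈ 57.1, y ≈ -85.9 km.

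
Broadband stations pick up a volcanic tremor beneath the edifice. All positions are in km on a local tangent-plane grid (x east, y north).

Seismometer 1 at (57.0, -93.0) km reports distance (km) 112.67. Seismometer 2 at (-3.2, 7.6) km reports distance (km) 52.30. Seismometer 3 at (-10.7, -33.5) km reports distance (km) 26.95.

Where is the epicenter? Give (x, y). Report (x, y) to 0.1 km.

x ≈ -37.6 km, y ≈ -31.8 km

Circle about each station: (x − 57.0)² + (y + 93.0)² = 112.67²; (x + 3.2)² + (y − 7.6)² = 52.30²; (x + 10.7)² + (y + 33.5)² = 26.95².
Subtracting the Seismometer 1 equation from the Seismometer 2 and Seismometer 3 equations removes the quadratic terms:
-120.4 x + 201.2 y = -1870.76
-135.4 x + 119.0 y = 1306.97
Solving the 2×2 system: x ≈ -37.6, y ≈ -31.8 km.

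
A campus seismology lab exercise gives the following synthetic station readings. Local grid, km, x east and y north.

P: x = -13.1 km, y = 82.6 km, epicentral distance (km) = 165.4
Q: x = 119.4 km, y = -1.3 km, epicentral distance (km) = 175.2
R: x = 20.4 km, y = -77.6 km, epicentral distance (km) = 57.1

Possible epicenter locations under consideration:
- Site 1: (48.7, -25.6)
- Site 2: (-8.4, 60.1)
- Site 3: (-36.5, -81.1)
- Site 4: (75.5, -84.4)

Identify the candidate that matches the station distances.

Site 3

For each candidate, compare |candidate − station| to the reported distance:
Site 1: residuals P 40.8, Q 100.4, R 2.1 → max 100.4 km
Site 2: residuals P 142.4, Q 33.4, R 83.6 → max 142.4 km
Site 3: residuals P 0.0, Q 0.1, R 0.1 → max 0.1 km
Site 4: residuals P 23.6, Q 81.2, R 1.6 → max 81.2 km
Only Site 3 has all residuals ≈ 0.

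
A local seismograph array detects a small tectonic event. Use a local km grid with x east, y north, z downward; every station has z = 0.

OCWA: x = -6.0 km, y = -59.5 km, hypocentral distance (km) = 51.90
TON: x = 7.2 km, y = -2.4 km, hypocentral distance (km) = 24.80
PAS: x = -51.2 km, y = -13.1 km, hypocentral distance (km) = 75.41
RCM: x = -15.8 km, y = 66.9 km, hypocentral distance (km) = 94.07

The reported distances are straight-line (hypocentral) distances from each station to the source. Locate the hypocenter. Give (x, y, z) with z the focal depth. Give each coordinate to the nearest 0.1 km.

x ≈ 23.3 km, y ≈ -18.0 km, depth ≈ 10.6 km

Each station gives a sphere (x−x_i)² + (y−y_i)² + z² = d_i² (stations at z=0).
Subtracting the OCWA sphere from TON and PAS: z² cancels, leaving linear equations in x and y:
26.4 x + 114.2 y = -1440.08
-90.4 x + 92.8 y = -3776.26
Solving: x ≈ 23.299, y ≈ -17.996 km (keep extra digits for the depth step; rounded: 23.3, -18.0).
Then from the OCWA sphere: z² = 51.90² − (x + 6.0)² − (y + 59.5)² with x = 23.299, y = -17.996, so z ≈ 10.611 ≈ 10.6 km.
Check against RCM (with the unrounded solution): distance 94.07 ≈ 94.07 km. ✓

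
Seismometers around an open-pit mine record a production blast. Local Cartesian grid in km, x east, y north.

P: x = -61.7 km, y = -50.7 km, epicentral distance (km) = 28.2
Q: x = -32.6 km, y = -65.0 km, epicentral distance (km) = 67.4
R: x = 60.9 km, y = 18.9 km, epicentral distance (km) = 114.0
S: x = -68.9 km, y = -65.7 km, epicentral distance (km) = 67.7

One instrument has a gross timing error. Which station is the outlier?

Solve using three stations at a time. Using Q, R, S (subtract circle equations pairwise → linear system) gives (x, y) ≈ (-51.4, -0.3).
Distances from that point to each station vs reported:
  P: calculated 51.4 vs reported 28.2 → residual 23.2 km
  Q: calculated 67.4 vs reported 67.4 → residual 0.0 km
  R: calculated 114.0 vs reported 114.0 → residual 0.0 km
  S: calculated 67.7 vs reported 67.7 → residual 0.0 km
Q, R, S are mutually consistent (residuals ≈ 0); P is off by 23.2 km.

P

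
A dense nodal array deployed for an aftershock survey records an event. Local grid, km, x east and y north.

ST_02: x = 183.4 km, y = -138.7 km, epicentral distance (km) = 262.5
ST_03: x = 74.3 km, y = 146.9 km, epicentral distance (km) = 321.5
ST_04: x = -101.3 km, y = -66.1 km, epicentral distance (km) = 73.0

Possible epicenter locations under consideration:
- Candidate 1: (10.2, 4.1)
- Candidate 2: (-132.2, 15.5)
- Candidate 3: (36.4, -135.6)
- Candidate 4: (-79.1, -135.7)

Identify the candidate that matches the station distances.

Candidate 4

For each candidate, compare |candidate − station| to the reported distance:
Candidate 1: residuals ST_02 38.0, ST_03 165.0, ST_04 58.8 → max 165.0 km
Candidate 2: residuals ST_02 88.8, ST_03 76.7, ST_04 14.3 → max 88.8 km
Candidate 3: residuals ST_02 115.5, ST_03 36.5, ST_04 81.2 → max 115.5 km
Candidate 4: residuals ST_02 0.0, ST_03 0.0, ST_04 0.1 → max 0.1 km
Only Candidate 4 has all residuals ≈ 0.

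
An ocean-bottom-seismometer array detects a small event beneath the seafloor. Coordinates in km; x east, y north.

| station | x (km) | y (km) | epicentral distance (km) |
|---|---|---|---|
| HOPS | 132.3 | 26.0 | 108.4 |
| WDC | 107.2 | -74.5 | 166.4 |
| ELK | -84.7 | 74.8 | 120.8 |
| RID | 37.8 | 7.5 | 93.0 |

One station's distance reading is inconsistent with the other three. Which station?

Solve using three stations at a time. Using HOPS, WDC, ELK (subtract circle equations pairwise → linear system) gives (x, y) ≈ (36.1, 75.9).
Distances from that point to each station vs reported:
  HOPS: calculated 108.4 vs reported 108.4 → residual 0.0 km
  WDC: calculated 166.4 vs reported 166.4 → residual 0.0 km
  ELK: calculated 120.8 vs reported 120.8 → residual 0.0 km
  RID: calculated 68.5 vs reported 93.0 → residual 24.5 km
HOPS, WDC, ELK are mutually consistent (residuals ≈ 0); RID is off by 24.5 km.

RID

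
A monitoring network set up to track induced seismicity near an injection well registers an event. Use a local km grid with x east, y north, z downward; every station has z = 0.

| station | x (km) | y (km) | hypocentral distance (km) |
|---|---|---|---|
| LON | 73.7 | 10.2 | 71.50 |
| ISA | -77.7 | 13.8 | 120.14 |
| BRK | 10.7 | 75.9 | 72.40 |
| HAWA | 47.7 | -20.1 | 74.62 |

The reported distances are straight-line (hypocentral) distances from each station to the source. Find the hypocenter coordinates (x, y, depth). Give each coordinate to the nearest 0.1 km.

Each station gives a sphere (x−x_i)² + (y−y_i)² + z² = d_i² (stations at z=0).
Subtracting the LON sphere from ISA and BRK: z² cancels, leaving linear equations in x and y:
-302.8 x + 7.2 y = -8629.37
-126.0 x + 131.4 y = 210.06
Solving: x ≈ 29.202, y ≈ 29.601 km (keep extra digits for the depth step; rounded: 29.2, 29.6).
Then from the LON sphere: z² = 71.50² − (x − 73.7)² − (y − 10.2)² with x = 29.202, y = 29.601, so z ≈ 52.496 ≈ 52.5 km.
Check against HAWA (with the unrounded solution): distance 74.62 ≈ 74.62 km. ✓

(29.2, 29.6, 52.5)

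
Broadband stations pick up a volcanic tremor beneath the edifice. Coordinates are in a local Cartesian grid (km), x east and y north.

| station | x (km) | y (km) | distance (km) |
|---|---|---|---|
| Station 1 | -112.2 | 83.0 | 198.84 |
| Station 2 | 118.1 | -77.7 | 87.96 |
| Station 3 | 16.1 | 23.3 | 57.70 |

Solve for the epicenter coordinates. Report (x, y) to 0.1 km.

64.7 km east, -7.8 km north

Circle about each station: (x + 112.2)² + (y − 83.0)² = 198.84²; (x − 118.1)² + (y + 77.7)² = 87.96²; (x − 16.1)² + (y − 23.3)² = 57.70².
Subtracting the Station 1 equation from the Station 2 and Station 3 equations removes the quadratic terms:
460.6 x − 321.4 y = 32307.44
256.6 x − 119.4 y = 17532.32
Solving the 2×2 system: x ≈ 64.7, y ≈ -7.8 km.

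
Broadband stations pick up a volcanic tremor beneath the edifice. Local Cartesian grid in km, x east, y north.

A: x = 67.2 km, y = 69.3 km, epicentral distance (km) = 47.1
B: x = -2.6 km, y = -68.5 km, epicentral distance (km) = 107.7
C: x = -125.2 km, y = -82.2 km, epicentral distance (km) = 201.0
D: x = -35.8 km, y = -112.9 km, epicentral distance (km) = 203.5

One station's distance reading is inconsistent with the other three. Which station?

Solve using three stations at a time. Using A, B, C (subtract circle equations pairwise → linear system) gives (x, y) ≈ (41.8, 29.6).
Distances from that point to each station vs reported:
  A: calculated 47.1 vs reported 47.1 → residual 0.0 km
  B: calculated 107.7 vs reported 107.7 → residual 0.0 km
  C: calculated 201.0 vs reported 201.0 → residual 0.0 km
  D: calculated 162.3 vs reported 203.5 → residual 41.2 km
A, B, C are mutually consistent (residuals ≈ 0); D is off by 41.2 km.

D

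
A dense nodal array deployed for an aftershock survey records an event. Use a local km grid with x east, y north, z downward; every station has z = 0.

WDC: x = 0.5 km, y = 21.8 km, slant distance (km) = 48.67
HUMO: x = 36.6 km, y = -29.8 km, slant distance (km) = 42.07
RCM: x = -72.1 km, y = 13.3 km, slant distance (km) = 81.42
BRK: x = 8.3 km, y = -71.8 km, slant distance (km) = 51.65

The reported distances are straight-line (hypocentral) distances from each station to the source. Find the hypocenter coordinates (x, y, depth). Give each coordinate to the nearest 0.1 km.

(-1.6, -23.9, 16.6)

Each station gives a sphere (x−x_i)² + (y−y_i)² + z² = d_i² (stations at z=0).
Subtracting the WDC sphere from HUMO and RCM: z² cancels, leaving linear equations in x and y:
72.2 x − 103.2 y = 2350.99
-145.2 x − 17.0 y = 639.36
Solving: x ≈ -1.605, y ≈ -23.904 km (keep extra digits for the depth step; rounded: -1.6, -23.9).
Then from the WDC sphere: z² = 48.67² − (x − 0.5)² − (y − 21.8)² with x = -1.605, y = -23.904, so z ≈ 16.598 ≈ 16.6 km.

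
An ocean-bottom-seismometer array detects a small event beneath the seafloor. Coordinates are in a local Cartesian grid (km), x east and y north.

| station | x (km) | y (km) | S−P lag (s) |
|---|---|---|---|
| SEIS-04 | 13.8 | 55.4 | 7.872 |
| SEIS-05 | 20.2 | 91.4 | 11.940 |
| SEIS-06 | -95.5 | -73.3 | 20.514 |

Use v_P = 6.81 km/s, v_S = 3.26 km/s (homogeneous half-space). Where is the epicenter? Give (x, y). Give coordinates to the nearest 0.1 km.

x ≈ -32.4 km, y ≈ 38.4 km

Distance from S−P lag: d = Δt · v_P v_S / (v_P − v_S) = Δt · (6.81·3.26)/(6.81−3.26) ≈ 6.2537·Δt.
So d_SEIS-04 = 49.23, d_SEIS-05 = 74.67, d_SEIS-06 = 128.29 km.
Circle about each station: (x − 13.8)² + (y − 55.4)² = 49.23²; (x − 20.2)² + (y − 91.4)² = 74.67²; (x + 95.5)² + (y + 73.3)² = 128.29².
Subtracting the SEIS-04 equation from the SEIS-05 and SEIS-06 equations removes the quadratic terms:
12.8 x + 72.0 y = 2350.38
-218.6 x − 257.4 y = -2801.19
Solving the 2×2 system: x ≈ -32.4, y ≈ 38.4 km.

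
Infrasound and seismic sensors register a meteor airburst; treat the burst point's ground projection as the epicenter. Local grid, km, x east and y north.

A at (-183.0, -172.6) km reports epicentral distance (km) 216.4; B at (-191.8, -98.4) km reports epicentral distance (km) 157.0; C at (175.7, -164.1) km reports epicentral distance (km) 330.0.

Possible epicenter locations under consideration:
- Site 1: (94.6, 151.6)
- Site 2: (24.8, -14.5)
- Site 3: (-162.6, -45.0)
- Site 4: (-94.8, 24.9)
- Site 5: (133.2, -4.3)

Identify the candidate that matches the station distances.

For each candidate, compare |candidate − station| to the reported distance:
Site 1: residuals A 210.4, B 223.2, C 4.0 → max 223.2 km
Site 2: residuals A 44.7, B 75.3, C 117.5 → max 117.5 km
Site 3: residuals A 87.2, B 96.1, C 28.7 → max 96.1 km
Site 4: residuals A 0.1, B 0.1, C 0.0 → max 0.1 km
Site 5: residuals A 141.8, B 181.3, C 164.6 → max 181.3 km
Only Site 4 has all residuals ≈ 0.

Site 4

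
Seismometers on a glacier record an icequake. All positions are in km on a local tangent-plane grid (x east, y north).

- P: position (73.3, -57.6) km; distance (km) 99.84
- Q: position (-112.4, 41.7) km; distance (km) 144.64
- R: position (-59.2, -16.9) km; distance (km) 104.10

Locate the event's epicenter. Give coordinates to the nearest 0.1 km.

Circle about each station: (x − 73.3)² + (y + 57.6)² = 99.84²; (x + 112.4)² + (y − 41.7)² = 144.64²; (x + 59.2)² + (y + 16.9)² = 104.10².
Subtracting the P equation from the Q and R equations removes the quadratic terms:
-371.4 x + 198.6 y = -5270.70
-265.0 x + 81.4 y = -5769.18
Solving the 2×2 system: x ≈ 32.0, y ≈ 33.3 km.
Check against P (with the unrounded x, y): √((x − 73.3)²+(y + 57.6)²) = 99.85 ≈ 99.84 km. ✓

32.0 km east, 33.3 km north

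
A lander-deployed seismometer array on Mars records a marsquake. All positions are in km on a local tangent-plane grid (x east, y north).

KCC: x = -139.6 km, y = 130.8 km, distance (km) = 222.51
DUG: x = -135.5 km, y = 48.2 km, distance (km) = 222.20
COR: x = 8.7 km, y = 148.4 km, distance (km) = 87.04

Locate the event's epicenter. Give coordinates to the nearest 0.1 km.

Circle about each station: (x + 139.6)² + (y − 130.8)² = 222.51²; (x + 135.5)² + (y − 48.2)² = 222.20²; (x − 8.7)² + (y − 148.4)² = 87.04².
Subtracting the KCC equation from the DUG and COR equations removes the quadratic terms:
8.2 x − 165.2 y = -15775.45
296.6 x + 35.2 y = 27436.19
Solving the 2×2 system: x ≈ 80.7, y ≈ 99.5 km.

80.7 km east, 99.5 km north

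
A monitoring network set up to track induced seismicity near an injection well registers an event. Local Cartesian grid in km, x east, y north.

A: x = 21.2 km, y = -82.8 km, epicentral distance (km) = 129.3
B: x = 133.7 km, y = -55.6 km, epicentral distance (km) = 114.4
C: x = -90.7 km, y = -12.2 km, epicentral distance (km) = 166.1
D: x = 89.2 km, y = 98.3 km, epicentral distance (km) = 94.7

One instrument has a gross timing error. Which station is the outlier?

Solve using three stations at a time. Using A, B, C (subtract circle equations pairwise → linear system) gives (x, y) ≈ (67.7, 37.9).
Distances from that point to each station vs reported:
  A: calculated 129.3 vs reported 129.3 → residual 0.0 km
  B: calculated 114.4 vs reported 114.4 → residual 0.0 km
  C: calculated 166.1 vs reported 166.1 → residual 0.0 km
  D: calculated 64.1 vs reported 94.7 → residual 30.6 km
A, B, C are mutually consistent (residuals ≈ 0); D is off by 30.6 km.

D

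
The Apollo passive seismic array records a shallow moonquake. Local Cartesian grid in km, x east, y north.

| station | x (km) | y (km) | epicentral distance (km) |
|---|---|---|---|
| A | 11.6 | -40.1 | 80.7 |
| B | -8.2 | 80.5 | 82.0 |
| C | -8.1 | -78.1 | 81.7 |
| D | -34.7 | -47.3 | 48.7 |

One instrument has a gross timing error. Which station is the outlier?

Solve using three stations at a time. Using B, C, D (subtract circle equations pairwise → linear system) gives (x, y) ≈ (-28.5, 1.0).
Distances from that point to each station vs reported:
  A: calculated 57.4 vs reported 80.7 → residual 23.3 km
  B: calculated 82.0 vs reported 82.0 → residual 0.0 km
  C: calculated 81.7 vs reported 81.7 → residual 0.0 km
  D: calculated 48.7 vs reported 48.7 → residual 0.0 km
B, C, D are mutually consistent (residuals ≈ 0); A is off by 23.3 km.

A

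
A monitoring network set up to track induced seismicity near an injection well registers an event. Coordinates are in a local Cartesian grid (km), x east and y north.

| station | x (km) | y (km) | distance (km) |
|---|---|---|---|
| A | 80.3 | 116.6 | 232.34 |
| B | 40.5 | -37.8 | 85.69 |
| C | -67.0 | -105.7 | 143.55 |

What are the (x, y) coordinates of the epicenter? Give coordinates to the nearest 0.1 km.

76.2 km east, -115.7 km north

Circle about each station: (x − 80.3)² + (y − 116.6)² = 232.34²; (x − 40.5)² + (y + 37.8)² = 85.69²; (x + 67.0)² + (y + 105.7)² = 143.55².
Subtracting the A equation from the B and C equations removes the quadratic terms:
-79.6 x − 308.8 y = 29664.54
-294.6 x − 444.6 y = 28993.11
Solving the 2×2 system: x ≈ 76.2, y ≈ -115.7 km.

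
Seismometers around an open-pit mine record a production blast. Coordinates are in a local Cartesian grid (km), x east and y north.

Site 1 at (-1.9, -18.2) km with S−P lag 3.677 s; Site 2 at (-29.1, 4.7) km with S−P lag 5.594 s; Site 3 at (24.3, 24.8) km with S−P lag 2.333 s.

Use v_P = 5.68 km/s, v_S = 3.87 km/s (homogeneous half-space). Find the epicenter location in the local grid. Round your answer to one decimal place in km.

38.7 km east, 0.4 km north

Distance from S−P lag: d = Δt · v_P v_S / (v_P − v_S) = Δt · (5.68·3.87)/(5.68−3.87) ≈ 12.1445·Δt.
So d_Site 1 = 44.66, d_Site 2 = 67.94, d_Site 3 = 28.33 km.
Circle about each station: (x + 1.9)² + (y + 18.2)² = 44.66²; (x + 29.1)² + (y − 4.7)² = 67.94²; (x − 24.3)² + (y − 24.8)² = 28.33².
Subtracting the Site 1 equation from the Site 2 and Site 3 equations removes the quadratic terms:
-54.4 x + 45.8 y = -2087.28
52.4 x + 86.0 y = 2062.61
Solving the 2×2 system: x ≈ 38.7, y ≈ 0.4 km.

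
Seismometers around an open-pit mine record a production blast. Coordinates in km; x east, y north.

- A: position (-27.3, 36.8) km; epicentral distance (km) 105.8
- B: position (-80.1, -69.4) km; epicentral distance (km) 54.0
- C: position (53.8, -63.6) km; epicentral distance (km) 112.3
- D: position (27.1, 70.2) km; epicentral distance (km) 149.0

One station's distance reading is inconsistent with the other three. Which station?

Solve using three stations at a time. Using A, B, D (subtract circle equations pairwise → linear system) gives (x, y) ≈ (-26.0, -69.0).
Distances from that point to each station vs reported:
  A: calculated 105.8 vs reported 105.8 → residual 0.0 km
  B: calculated 54.1 vs reported 54.0 → residual 0.1 km
  C: calculated 80.0 vs reported 112.3 → residual 32.3 km
  D: calculated 149.0 vs reported 149.0 → residual 0.0 km
A, B, D are mutually consistent (residuals ≈ 0); C is off by 32.3 km.

C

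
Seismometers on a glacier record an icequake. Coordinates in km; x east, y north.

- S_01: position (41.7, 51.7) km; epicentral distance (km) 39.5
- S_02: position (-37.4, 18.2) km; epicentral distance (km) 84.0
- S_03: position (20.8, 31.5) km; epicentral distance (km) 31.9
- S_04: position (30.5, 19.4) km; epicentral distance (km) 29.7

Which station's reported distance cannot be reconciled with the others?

Solve using three stations at a time. Using S_01, S_02, S_03 (subtract circle equations pairwise → linear system) gives (x, y) ≈ (46.4, 12.5).
Distances from that point to each station vs reported:
  S_01: calculated 39.5 vs reported 39.5 → residual 0.0 km
  S_02: calculated 84.0 vs reported 84.0 → residual 0.0 km
  S_03: calculated 31.9 vs reported 31.9 → residual 0.0 km
  S_04: calculated 17.3 vs reported 29.7 → residual 12.4 km
S_01, S_02, S_03 are mutually consistent (residuals ≈ 0); S_04 is off by 12.4 km.

S_04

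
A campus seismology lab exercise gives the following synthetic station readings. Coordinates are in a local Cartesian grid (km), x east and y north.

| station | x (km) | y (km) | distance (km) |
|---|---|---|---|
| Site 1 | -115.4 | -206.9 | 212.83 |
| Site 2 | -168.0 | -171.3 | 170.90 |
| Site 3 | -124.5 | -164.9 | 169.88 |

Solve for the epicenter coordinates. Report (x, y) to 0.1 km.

Circle about each station: (x + 115.4)² + (y + 206.9)² = 212.83²; (x + 168.0)² + (y + 171.3)² = 170.90²; (x + 124.5)² + (y + 164.9)² = 169.88².
Subtracting pairs of circle equations eliminates x²+y² and gives linear equations (the radical axes):
-105.2 x + 71.2 y = 17532.72
-18.2 x + 84.0 y = 3004.88
Solving the 2×2 system: x ≈ -166.9, y ≈ -0.4 km.

-166.9 km east, -0.4 km north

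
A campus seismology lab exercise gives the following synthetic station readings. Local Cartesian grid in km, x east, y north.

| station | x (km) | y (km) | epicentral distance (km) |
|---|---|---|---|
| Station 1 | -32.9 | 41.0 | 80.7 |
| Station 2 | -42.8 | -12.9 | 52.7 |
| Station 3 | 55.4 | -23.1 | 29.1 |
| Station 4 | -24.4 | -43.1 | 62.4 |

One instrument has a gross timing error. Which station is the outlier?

Station 2

Solve using three stations at a time. Using Station 1, Station 3, Station 4 (subtract circle equations pairwise → linear system) gives (x, y) ≈ (29.0, -10.8).
Distances from that point to each station vs reported:
  Station 1: calculated 80.7 vs reported 80.7 → residual 0.0 km
  Station 2: calculated 71.8 vs reported 52.7 → residual 19.1 km
  Station 3: calculated 29.1 vs reported 29.1 → residual 0.0 km
  Station 4: calculated 62.4 vs reported 62.4 → residual 0.0 km
Station 1, Station 3, Station 4 are mutually consistent (residuals ≈ 0); Station 2 is off by 19.1 km.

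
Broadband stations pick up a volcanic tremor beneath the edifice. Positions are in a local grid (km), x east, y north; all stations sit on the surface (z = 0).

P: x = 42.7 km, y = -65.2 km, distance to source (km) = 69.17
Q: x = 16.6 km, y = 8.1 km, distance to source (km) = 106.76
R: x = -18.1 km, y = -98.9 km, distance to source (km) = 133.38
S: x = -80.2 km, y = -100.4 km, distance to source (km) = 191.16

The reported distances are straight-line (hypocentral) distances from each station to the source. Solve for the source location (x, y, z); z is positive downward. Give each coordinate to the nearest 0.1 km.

Each station gives a sphere (x−x_i)² + (y−y_i)² + z² = d_i² (stations at z=0).
Subtracting the P sphere from Q and R: z² cancels, leaving linear equations in x and y:
-52.2 x + 146.6 y = -12346.37
-121.6 x − 67.4 y = -8971.25
Solving: x ≈ 100.602, y ≈ -48.397 km (keep extra digits for the depth step; rounded: 100.6, -48.4).
Then from the P sphere: z² = 69.17² − (x − 42.7)² − (y + 65.2)² with x = 100.602, y = -48.397, so z ≈ 33.904 ≈ 33.9 km.

(100.6, -48.4, 33.9)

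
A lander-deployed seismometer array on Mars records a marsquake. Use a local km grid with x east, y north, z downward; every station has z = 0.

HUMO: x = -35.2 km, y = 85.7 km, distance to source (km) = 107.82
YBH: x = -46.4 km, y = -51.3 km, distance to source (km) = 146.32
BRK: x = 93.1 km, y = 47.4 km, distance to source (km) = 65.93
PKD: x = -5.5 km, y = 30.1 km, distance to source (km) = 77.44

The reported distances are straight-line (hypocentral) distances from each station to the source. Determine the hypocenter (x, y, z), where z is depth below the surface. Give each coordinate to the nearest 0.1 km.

Each station gives a sphere (x−x_i)² + (y−y_i)² + z² = d_i² (stations at z=0).
Subtracting the HUMO sphere from YBH and BRK: z² cancels, leaving linear equations in x and y:
-22.4 x − 274.0 y = -13583.27
256.6 x − 76.6 y = 9609.23
Solving: x ≈ 51.002, y ≈ 45.404 km (keep extra digits for the depth step; rounded: 51.0, 45.4).
Then from the HUMO sphere: z² = 107.82² − (x + 35.2)² − (y − 85.7)² with x = 51.002, y = 45.404, so z ≈ 50.701 ≈ 50.7 km.

x ≈ 51.0 km, y ≈ 45.4 km, depth ≈ 50.7 km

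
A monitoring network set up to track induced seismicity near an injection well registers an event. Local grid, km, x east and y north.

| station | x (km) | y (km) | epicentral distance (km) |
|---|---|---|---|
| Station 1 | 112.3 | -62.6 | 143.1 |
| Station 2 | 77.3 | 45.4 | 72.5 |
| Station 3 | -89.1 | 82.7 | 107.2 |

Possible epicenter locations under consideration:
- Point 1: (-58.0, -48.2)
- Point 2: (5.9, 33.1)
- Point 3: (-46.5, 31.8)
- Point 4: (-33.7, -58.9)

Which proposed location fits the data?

For each candidate, compare |candidate − station| to the reported distance:
Point 1: residuals Station 1 27.8, Station 2 92.0, Station 3 27.3 → max 92.0 km
Point 2: residuals Station 1 0.0, Station 2 0.0, Station 3 0.0 → max 0.0 km
Point 3: residuals Station 1 41.6, Station 2 52.0, Station 3 40.8 → max 52.0 km
Point 4: residuals Station 1 2.9, Station 2 79.8, Station 3 44.9 → max 79.8 km
Only Point 2 has all residuals ≈ 0.

Point 2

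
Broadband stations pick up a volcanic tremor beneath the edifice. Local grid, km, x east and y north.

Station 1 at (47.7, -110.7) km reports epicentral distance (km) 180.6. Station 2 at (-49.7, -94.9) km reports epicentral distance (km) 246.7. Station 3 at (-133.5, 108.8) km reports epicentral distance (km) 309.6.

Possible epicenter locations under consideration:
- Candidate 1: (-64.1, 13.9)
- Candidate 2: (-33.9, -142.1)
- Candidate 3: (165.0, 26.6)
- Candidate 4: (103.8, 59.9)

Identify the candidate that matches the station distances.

For each candidate, compare |candidate − station| to the reported distance:
Candidate 1: residuals Station 1 13.2, Station 2 137.0, Station 3 192.0 → max 192.0 km
Candidate 2: residuals Station 1 93.2, Station 2 196.9, Station 3 39.7 → max 196.9 km
Candidate 3: residuals Station 1 0.0, Station 2 0.0, Station 3 0.0 → max 0.0 km
Candidate 4: residuals Station 1 1.0, Station 2 28.7, Station 3 67.3 → max 67.3 km
Only Candidate 3 has all residuals ≈ 0.

Candidate 3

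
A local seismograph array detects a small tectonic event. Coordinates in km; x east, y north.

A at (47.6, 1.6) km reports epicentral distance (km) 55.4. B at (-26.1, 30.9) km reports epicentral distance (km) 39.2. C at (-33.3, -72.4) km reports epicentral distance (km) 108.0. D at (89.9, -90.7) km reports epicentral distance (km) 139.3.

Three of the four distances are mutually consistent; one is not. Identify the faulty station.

Solve using three stations at a time. Using B, C, D (subtract circle equations pairwise → linear system) gives (x, y) ≈ (12.8, 25.3).
Distances from that point to each station vs reported:
  A: calculated 42.1 vs reported 55.4 → residual 13.3 km
  B: calculated 39.3 vs reported 39.2 → residual 0.1 km
  C: calculated 108.0 vs reported 108.0 → residual 0.0 km
  D: calculated 139.3 vs reported 139.3 → residual 0.0 km
B, C, D are mutually consistent (residuals ≈ 0); A is off by 13.3 km.

A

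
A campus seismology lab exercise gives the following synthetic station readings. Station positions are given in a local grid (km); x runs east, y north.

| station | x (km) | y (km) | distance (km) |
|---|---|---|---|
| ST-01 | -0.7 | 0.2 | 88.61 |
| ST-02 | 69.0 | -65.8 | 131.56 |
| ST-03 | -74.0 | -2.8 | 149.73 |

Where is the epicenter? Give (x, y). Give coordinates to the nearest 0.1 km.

Circle about each station: (x + 0.7)² + (y − 0.2)² = 88.61²; (x − 69.0)² + (y + 65.8)² = 131.56²; (x + 74.0)² + (y + 2.8)² = 149.73².
Subtracting pairs of circle equations eliminates x²+y² and gives linear equations (the radical axes):
139.4 x − 132.0 y = -366.19
-146.6 x − 6.0 y = -9084.03
Solving the 2×2 system: x ≈ 59.3, y ≈ 65.4 km.
Check against ST-01 (with the unrounded x, y): √((x + 0.7)²+(y − 0.2)²) = 88.59 ≈ 88.61 km. ✓

(59.3, 65.4)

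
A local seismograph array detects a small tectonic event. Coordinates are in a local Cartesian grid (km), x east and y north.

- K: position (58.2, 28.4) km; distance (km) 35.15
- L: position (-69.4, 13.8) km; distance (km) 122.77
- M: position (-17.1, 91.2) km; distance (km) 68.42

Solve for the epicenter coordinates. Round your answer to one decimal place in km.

44.1 km east, 60.6 km north

Circle about each station: (x − 58.2)² + (y − 28.4)² = 35.15²; (x + 69.4)² + (y − 13.8)² = 122.77²; (x + 17.1)² + (y − 91.2)² = 68.42².
Subtracting the K equation from the L and M equations removes the quadratic terms:
-255.2 x − 29.2 y = -13023.95
-150.6 x + 125.6 y = 970.28
Solving the 2×2 system: x ≈ 44.1, y ≈ 60.6 km.
Check against K (with the unrounded x, y): √((x − 58.2)²+(y − 28.4)²) = 35.15 ≈ 35.15 km. ✓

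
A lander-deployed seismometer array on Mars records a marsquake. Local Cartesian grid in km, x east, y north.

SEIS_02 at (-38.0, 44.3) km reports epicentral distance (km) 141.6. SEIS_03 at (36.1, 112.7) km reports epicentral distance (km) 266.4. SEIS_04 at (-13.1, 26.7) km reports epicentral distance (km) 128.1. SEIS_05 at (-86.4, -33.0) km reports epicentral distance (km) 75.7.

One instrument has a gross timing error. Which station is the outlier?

Solve using three stations at a time. Using SEIS_02, SEIS_04, SEIS_05 (subtract circle equations pairwise → linear system) gives (x, y) ≈ (-46.1, -97.0).
Distances from that point to each station vs reported:
  SEIS_02: calculated 141.6 vs reported 141.6 → residual 0.0 km
  SEIS_03: calculated 225.3 vs reported 266.4 → residual 41.1 km
  SEIS_04: calculated 128.1 vs reported 128.1 → residual 0.0 km
  SEIS_05: calculated 75.7 vs reported 75.7 → residual 0.0 km
SEIS_02, SEIS_04, SEIS_05 are mutually consistent (residuals ≈ 0); SEIS_03 is off by 41.1 km.

SEIS_03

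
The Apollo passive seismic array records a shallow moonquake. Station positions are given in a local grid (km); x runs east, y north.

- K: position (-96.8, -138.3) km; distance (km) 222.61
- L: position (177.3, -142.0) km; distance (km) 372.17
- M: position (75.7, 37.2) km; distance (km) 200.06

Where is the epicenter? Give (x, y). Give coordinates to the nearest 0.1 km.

(-119.0, 83.2)

Circle about each station: (x + 96.8)² + (y + 138.3)² = 222.61²; (x − 177.3)² + (y + 142.0)² = 372.17²; (x − 75.7)² + (y − 37.2)² = 200.06².
Subtracting the K equation from the L and M equations removes the quadratic terms:
548.2 x − 7.4 y = -65853.14
345.0 x + 351.0 y = -11851.59
Solving the 2×2 system: x ≈ -119.0, y ≈ 83.2 km.
Check against K (with the unrounded x, y): √((x + 96.8)²+(y + 138.3)²) = 222.61 ≈ 222.61 km. ✓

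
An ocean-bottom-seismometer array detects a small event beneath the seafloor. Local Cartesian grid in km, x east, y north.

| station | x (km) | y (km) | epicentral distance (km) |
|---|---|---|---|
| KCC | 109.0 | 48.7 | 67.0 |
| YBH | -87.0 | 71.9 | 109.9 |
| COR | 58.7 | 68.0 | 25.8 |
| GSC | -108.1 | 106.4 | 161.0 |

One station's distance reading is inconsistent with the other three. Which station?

YBH

Solve using three stations at a time. Using KCC, COR, GSC (subtract circle equations pairwise → linear system) gives (x, y) ≈ (42.1, 48.7).
Distances from that point to each station vs reported:
  KCC: calculated 66.9 vs reported 67.0 → residual 0.1 km
  YBH: calculated 131.2 vs reported 109.9 → residual 21.3 km
  COR: calculated 25.4 vs reported 25.8 → residual 0.4 km
  GSC: calculated 160.9 vs reported 161.0 → residual 0.1 km
KCC, COR, GSC are mutually consistent (residuals ≈ 0); YBH is off by 21.3 km.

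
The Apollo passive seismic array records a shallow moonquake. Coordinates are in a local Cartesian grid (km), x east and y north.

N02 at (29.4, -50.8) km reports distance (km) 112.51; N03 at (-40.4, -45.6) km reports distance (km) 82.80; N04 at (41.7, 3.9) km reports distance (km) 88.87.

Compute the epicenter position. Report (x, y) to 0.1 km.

(-40.7, 37.2)

Circle about each station: (x − 29.4)² + (y + 50.8)² = 112.51²; (x + 40.4)² + (y + 45.6)² = 82.80²; (x − 41.7)² + (y − 3.9)² = 88.87².
Subtracting the N02 equation from the N03 and N04 equations removes the quadratic terms:
-139.6 x + 10.4 y = 6069.18
24.6 x + 109.4 y = 3069.72
Solving the 2×2 system: x ≈ -40.7, y ≈ 37.2 km.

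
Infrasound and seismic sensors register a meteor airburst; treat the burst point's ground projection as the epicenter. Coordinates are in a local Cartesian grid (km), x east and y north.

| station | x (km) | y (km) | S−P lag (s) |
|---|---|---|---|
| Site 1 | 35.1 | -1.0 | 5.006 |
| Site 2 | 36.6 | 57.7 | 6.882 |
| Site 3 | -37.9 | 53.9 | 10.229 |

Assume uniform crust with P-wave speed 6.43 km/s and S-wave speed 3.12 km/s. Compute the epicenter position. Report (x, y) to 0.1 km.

Distance from S−P lag: d = Δt · v_P v_S / (v_P − v_S) = Δt · (6.43·3.12)/(6.43−3.12) ≈ 6.0609·Δt.
So d_Site 1 = 30.34, d_Site 2 = 41.71, d_Site 3 = 62.00 km.
Circle about each station: (x − 35.1)² + (y + 1.0)² = 30.34²; (x − 36.6)² + (y − 57.7)² = 41.71²; (x + 37.9)² + (y − 53.9)² = 62.00².
Subtracting the Site 1 equation from the Site 2 and Site 3 equations removes the quadratic terms:
3.0 x + 117.4 y = 2616.63
-146.0 x + 109.8 y = 185.13
Solving the 2×2 system: x ≈ 15.2, y ≈ 21.9 km.

(15.2, 21.9)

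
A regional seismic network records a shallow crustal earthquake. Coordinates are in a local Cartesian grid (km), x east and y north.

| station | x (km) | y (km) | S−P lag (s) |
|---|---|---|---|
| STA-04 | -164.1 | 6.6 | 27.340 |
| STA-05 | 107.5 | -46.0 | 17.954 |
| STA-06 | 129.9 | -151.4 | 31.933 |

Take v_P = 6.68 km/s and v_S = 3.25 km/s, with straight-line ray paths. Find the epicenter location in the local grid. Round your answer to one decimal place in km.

Distance from S−P lag: d = Δt · v_P v_S / (v_P − v_S) = Δt · (6.68·3.25)/(6.68−3.25) ≈ 6.3294·Δt.
So d_STA-04 = 173.05, d_STA-05 = 113.64, d_STA-06 = 202.12 km.
Circle about each station: (x + 164.1)² + (y − 6.6)² = 173.05²; (x − 107.5)² + (y + 46.0)² = 113.64²; (x − 129.9)² + (y + 151.4)² = 202.12².
Subtracting pairs of circle equations eliminates x²+y² and gives linear equations (the radical axes):
543.2 x − 105.2 y = 3732.13
588.0 x − 316.0 y = 1917.41
Solving the 2×2 system: x ≈ 8.9, y ≈ 10.5 km.

(8.9, 10.5)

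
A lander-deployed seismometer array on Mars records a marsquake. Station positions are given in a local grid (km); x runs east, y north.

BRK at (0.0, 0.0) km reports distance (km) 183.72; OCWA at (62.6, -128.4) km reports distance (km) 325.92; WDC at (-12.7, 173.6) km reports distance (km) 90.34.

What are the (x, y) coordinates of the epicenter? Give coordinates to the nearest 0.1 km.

Circle about each station: x² + y² = 183.72²; (x − 62.6)² + (y + 128.4)² = 325.92²; (x + 12.7)² + (y − 173.6)² = 90.34².
Subtracting pairs of circle equations eliminates x²+y² and gives linear equations (the radical axes):
125.2 x − 256.8 y = -52065.49
-25.4 x + 347.2 y = 55889.97
Solving the 2×2 system: x ≈ -100.8, y ≈ 153.6 km.

(-100.8, 153.6)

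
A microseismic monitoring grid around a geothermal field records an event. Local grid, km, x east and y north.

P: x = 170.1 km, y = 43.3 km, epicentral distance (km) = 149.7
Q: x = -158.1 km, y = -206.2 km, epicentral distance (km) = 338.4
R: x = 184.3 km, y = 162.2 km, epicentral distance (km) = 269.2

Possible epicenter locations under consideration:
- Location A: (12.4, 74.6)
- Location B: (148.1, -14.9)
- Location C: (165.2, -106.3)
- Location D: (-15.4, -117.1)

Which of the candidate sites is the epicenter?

For each candidate, compare |candidate − station| to the reported distance:
Location A: residuals P 11.1, Q 9.9, R 76.3 → max 76.3 km
Location B: residuals P 87.5, Q 22.6, R 88.4 → max 88.4 km
Location C: residuals P 0.0, Q 0.0, R 0.0 → max 0.0 km
Location D: residuals P 95.5, Q 170.2, R 74.1 → max 170.2 km
Only Location C has all residuals ≈ 0.

Location C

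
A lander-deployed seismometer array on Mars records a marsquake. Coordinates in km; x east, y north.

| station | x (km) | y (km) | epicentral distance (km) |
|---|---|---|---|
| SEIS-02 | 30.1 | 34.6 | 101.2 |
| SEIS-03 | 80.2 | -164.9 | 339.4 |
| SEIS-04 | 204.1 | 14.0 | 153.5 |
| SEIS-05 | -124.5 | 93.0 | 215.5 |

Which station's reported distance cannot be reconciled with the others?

SEIS-03

Solve using three stations at a time. Using SEIS-02, SEIS-04, SEIS-05 (subtract circle equations pairwise → linear system) gives (x, y) ≈ (89.7, 116.3).
Distances from that point to each station vs reported:
  SEIS-02: calculated 101.2 vs reported 101.2 → residual 0.0 km
  SEIS-03: calculated 281.4 vs reported 339.4 → residual 58.0 km
  SEIS-04: calculated 153.5 vs reported 153.5 → residual 0.0 km
  SEIS-05: calculated 215.5 vs reported 215.5 → residual 0.0 km
SEIS-02, SEIS-04, SEIS-05 are mutually consistent (residuals ≈ 0); SEIS-03 is off by 58.0 km.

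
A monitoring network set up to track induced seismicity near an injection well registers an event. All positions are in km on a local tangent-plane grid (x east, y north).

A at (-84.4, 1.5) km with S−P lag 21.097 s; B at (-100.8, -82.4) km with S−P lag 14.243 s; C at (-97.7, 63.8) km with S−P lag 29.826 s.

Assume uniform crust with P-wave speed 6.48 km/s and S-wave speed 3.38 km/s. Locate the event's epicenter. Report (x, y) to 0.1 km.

x ≈ -11.3 km, y ≈ -128.4 km

Distance from S−P lag: d = Δt · v_P v_S / (v_P − v_S) = Δt · (6.48·3.38)/(6.48−3.38) ≈ 7.0653·Δt.
So d_A = 149.06, d_B = 100.63, d_C = 210.73 km.
Circle about each station: (x + 84.4)² + (y − 1.5)² = 149.06²; (x + 100.8)² + (y + 82.4)² = 100.63²; (x + 97.7)² + (y − 63.8)² = 210.73².
Subtracting pairs of circle equations eliminates x²+y² and gives linear equations (the radical axes):
-32.8 x − 167.8 y = 21917.28
-26.6 x + 124.6 y = -15698.13
Solving the 2×2 system: x ≈ -11.3, y ≈ -128.4 km.
Check against A (with the unrounded x, y): √((x + 84.4)²+(y − 1.5)²) = 149.05 ≈ 149.06 km. ✓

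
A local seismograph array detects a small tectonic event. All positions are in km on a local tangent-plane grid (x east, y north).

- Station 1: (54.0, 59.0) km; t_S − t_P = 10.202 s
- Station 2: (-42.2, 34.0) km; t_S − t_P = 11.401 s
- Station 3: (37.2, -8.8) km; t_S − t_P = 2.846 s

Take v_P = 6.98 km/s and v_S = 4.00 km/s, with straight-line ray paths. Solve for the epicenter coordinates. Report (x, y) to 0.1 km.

Distance from S−P lag: d = Δt · v_P v_S / (v_P − v_S) = Δt · (6.98·4.00)/(6.98−4.00) ≈ 9.3691·Δt.
So d_Station 1 = 95.58, d_Station 2 = 106.82, d_Station 3 = 26.66 km.
Circle about each station: (x − 54.0)² + (y − 59.0)² = 95.58²; (x + 42.2)² + (y − 34.0)² = 106.82²; (x − 37.2)² + (y + 8.8)² = 26.66².
Subtracting pairs of circle equations eliminates x²+y² and gives linear equations (the radical axes):
-192.4 x − 50.0 y = -5735.14
-33.6 x − 135.6 y = 3489.06
Solving the 2×2 system: x ≈ 39.0, y ≈ -35.4 km.

x ≈ 39.0 km, y ≈ -35.4 km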